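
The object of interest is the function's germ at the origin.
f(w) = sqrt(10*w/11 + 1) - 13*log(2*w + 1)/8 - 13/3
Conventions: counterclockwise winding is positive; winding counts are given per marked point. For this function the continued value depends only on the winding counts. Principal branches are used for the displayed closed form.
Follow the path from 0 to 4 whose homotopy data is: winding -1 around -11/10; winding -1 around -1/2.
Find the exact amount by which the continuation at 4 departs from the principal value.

Continued minus principal equals (-(2/11)*sqrt(561)) + ((13/4)*pi)*i.

The rational part is single-valued and drops out of the difference; each branch term changes only by its own monodromy.
(1)*sqrt(1 - w/(-11/10)): winding -1 is odd, the square root flips sign, contributing -2*(1)*sqrt(1 - (4)/(-11/10)) = -2*(1)*sqrt(51/11) = -(2/11)*sqrt(561).
(-13/8)*log(1 - w/(-1/2)): each positive loop around -1/2 adds 2*pi*i to the log, so winding -1 contributes (-13/8)*(-1)*2*pi*i = (13/4)*pi*i.
Summing the contributions at w = 4 gives (-(2/11)*sqrt(561)) + ((13/4)*pi)*i.


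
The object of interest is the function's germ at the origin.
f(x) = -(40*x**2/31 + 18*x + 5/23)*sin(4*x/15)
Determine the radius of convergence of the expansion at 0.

The factor -sin(4*x/15) is entire and contributes no finite singular point.
The polynomial part has no poles.
No finite singular points: the Taylor series at 0 converges everywhere.

The radius of convergence is infinite.


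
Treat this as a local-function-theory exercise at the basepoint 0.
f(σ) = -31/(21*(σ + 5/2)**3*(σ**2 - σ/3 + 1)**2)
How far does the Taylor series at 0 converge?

Denominator factor (σ + 5/2)^3: pole of order 3 at -5/2, modulus 5/2.
Denominator factor (σ**2 - σ/3 + 1)^2: discriminant -35/9, complex-conjugate roots (1/6) + ((1/6)*sqrt(35))*i and (1/6) - ((1/6)*sqrt(35))*i; poles of order 2, moduli 1 and 1.
The radius of convergence is the smallest modulus among the singular points: 1.

The radius of convergence is 1.


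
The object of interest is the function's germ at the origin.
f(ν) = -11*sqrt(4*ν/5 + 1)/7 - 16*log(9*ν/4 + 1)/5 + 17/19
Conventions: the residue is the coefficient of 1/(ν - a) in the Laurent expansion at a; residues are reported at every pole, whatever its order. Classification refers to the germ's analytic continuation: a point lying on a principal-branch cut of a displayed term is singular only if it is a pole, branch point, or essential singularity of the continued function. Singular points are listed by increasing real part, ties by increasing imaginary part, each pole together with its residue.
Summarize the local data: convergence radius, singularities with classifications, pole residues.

Branch term (-16/5)*log(1 - ν/(-4/9)): its argument vanishes at ν = -4/9, a logarithmic branch point, modulus 4/9.
Branch term (-11/7)*sqrt(1 - ν/(-5/4)): its argument vanishes at ν = -5/4, a square-root branch point, modulus 5/4.
The radius of convergence is the smallest modulus among the singular points: 4/9.
List the singular points by increasing real part (a conjugate pair: the negative imaginary part first).

Radius of convergence at 0: 4/9.
At -5/4: an algebraic (square-root) branch point.
At -4/9: a logarithmic branch point.


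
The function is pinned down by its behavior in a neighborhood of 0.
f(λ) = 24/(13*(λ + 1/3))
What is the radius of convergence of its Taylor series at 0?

The radius of convergence is 1/3.

Denominator factor (λ + 1/3): pole of order 1 at -1/3, modulus 1/3.
The radius of convergence is the smallest modulus among the singular points: 1/3.


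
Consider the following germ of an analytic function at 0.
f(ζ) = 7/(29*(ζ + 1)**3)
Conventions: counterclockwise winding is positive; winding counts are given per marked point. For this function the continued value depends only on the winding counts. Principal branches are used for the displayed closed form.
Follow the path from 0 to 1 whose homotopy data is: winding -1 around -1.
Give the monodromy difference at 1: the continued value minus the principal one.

The function is rational, hence single-valued: continuing it around any pole returns the same value, so the difference is 0.

Continued minus principal equals 0.


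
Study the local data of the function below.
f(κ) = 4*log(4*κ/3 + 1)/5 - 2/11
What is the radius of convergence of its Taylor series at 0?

The radius of convergence is 3/4.

Branch term (4/5)*log(1 - κ/(-3/4)): its argument vanishes at κ = -3/4, a logarithmic branch point, modulus 3/4.
The radius of convergence is the smallest modulus among the singular points: 3/4.


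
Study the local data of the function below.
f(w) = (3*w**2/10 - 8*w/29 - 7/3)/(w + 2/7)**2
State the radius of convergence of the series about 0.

The radius of convergence is 2/7.

Denominator factor (w + 2/7)^2: pole of order 2 at -2/7, modulus 2/7.
The radius of convergence is the smallest modulus among the singular points: 2/7.


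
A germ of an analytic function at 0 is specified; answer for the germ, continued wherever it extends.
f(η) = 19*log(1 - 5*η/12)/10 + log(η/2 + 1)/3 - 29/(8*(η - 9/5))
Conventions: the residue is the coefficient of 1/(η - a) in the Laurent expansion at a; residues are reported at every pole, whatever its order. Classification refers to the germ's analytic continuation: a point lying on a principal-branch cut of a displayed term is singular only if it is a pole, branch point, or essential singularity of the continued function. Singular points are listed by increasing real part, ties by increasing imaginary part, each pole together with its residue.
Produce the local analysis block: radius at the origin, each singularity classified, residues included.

Denominator factor (η - 9/5): pole of order 1 at 9/5, modulus 9/5.
Branch term (19/10)*log(1 - η/(12/5)): its argument vanishes at η = 12/5, a logarithmic branch point, modulus 12/5.
Branch term (1/3)*log(1 - η/(-2)): its argument vanishes at η = -2, a logarithmic branch point, modulus 2.
The radius of convergence is the smallest modulus among the singular points: 9/5.
The branch terms are analytic at 9/5 and contribute nothing to the residue; only the rational part matters.
At the order-1 pole 9/5 set g(η) = (η - (9/5))*(rational part) = -29/8.
Simple pole: residue = g(a) at a = 9/5, which is -29/8.
List the singular points by increasing real part (a conjugate pair: the negative imaginary part first).

Radius of convergence at 0: 9/5.
At -2: a logarithmic branch point.
At 9/5: a pole of order 1; residue -29/8.
At 12/5: a logarithmic branch point.


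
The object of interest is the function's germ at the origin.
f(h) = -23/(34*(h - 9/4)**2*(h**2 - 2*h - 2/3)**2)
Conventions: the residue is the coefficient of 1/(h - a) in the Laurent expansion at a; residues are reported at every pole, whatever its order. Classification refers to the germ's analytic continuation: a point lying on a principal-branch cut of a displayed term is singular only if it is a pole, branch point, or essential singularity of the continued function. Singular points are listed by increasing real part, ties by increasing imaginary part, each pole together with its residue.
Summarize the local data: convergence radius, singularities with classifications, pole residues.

Denominator factor (h - 9/4)^2: pole of order 2 at 9/4, modulus 9/4.
Denominator factor (h**2 - 2*h - 2/3)^2: discriminant 20/3, real irrational roots 1 + (1/3)*sqrt(15) and 1 - (1/3)*sqrt(15); poles of order 2, moduli 1 + (1/3)*sqrt(15) and -1 + (1/3)*sqrt(15).
The radius of convergence is the smallest modulus among the singular points: -1 + (1/3)*sqrt(15).
The factor h**2 - 2*h - 2/3 splits as (h - a)(h - a') with a = 1 - (1/3)*sqrt(15), a' = 1 + (1/3)*sqrt(15). At the order-2 pole a set g(h) = (h - a)^2*f(h) = [-23/(34*(h - 9/4)**2)] / (h - a')^2.
Order-2 pole: residue = g'(a); g'(1 - (1/3)*sqrt(15)) = 635904/425 - (820962/2125)*sqrt(15), so the residue is 635904/425 - (820962/2125)*sqrt(15).
At the order-2 pole 9/4 set g(h) = (h - (9/4))^2*f(h) = -23/(34*(h**2 - 2*h - 2/3)**2).
Order-2 pole: residue = g'(a); g'(9/4) = -1271808/425, so the residue is -1271808/425.
The factor h**2 - 2*h - 2/3 splits as (h - a)(h - a') with a = 1 + (1/3)*sqrt(15), a' = 1 - (1/3)*sqrt(15). At the order-2 pole a set g(h) = (h - a)^2*f(h) = [-23/(34*(h - 9/4)**2)] / (h - a')^2.
Order-2 pole: residue = g'(a); g'(1 + (1/3)*sqrt(15)) = 635904/425 + (820962/2125)*sqrt(15), so the residue is 635904/425 + (820962/2125)*sqrt(15).
List the singular points by increasing real part (a conjugate pair: the negative imaginary part first).

Radius of convergence at 0: -1 + (1/3)*sqrt(15).
At 1 - (1/3)*sqrt(15): a pole of order 2; residue 635904/425 - (820962/2125)*sqrt(15).
At 9/4: a pole of order 2; residue -1271808/425.
At 1 + (1/3)*sqrt(15): a pole of order 2; residue 635904/425 + (820962/2125)*sqrt(15).


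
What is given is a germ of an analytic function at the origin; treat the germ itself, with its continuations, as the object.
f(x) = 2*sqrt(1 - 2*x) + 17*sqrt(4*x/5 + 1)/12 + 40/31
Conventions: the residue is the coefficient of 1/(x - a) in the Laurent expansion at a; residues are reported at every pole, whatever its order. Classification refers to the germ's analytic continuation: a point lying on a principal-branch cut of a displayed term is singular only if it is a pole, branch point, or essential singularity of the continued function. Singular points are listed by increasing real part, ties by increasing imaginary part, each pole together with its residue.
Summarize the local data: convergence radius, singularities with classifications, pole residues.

Branch term (2)*sqrt(1 - x/(1/2)): its argument vanishes at x = 1/2, a square-root branch point, modulus 1/2.
Branch term (17/12)*sqrt(1 - x/(-5/4)): its argument vanishes at x = -5/4, a square-root branch point, modulus 5/4.
The radius of convergence is the smallest modulus among the singular points: 1/2.
List the singular points by increasing real part (a conjugate pair: the negative imaginary part first).

Radius of convergence at 0: 1/2.
At -5/4: an algebraic (square-root) branch point.
At 1/2: an algebraic (square-root) branch point.


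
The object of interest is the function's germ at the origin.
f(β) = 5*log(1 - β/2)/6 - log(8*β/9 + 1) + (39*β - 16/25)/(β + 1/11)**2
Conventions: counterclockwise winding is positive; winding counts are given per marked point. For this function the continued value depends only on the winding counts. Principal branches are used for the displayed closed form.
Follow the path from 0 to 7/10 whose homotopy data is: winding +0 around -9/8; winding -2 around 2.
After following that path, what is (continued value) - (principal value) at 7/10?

Continued minus principal equals -(10/3)*pi*i.

The rational part is single-valued and drops out of the difference; each branch term changes only by its own monodromy.
(5/6)*log(1 - β/(2)): each positive loop around 2 adds 2*pi*i to the log, so winding -2 contributes (5/6)*(-2)*2*pi*i = -(10/3)*pi*i.
(-1)*log(1 - β/(-9/8)): winding 0 around -9/8, so this term returns to its principal value, contribution 0.
Summing the contributions at β = 7/10 gives -(10/3)*pi*i.


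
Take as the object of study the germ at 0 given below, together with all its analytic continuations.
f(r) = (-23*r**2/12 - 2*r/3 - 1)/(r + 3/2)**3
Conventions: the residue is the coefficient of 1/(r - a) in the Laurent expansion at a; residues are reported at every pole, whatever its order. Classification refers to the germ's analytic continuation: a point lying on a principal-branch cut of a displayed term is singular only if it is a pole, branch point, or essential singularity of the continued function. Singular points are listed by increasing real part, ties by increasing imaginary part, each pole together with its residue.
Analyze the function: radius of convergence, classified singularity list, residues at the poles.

Radius of convergence at 0: 3/2.
At -3/2: a pole of order 3; residue -23/12.

Denominator factor (r + 3/2)^3: pole of order 3 at -3/2, modulus 3/2.
The radius of convergence is the smallest modulus among the singular points: 3/2.
At the order-3 pole -3/2 set g(r) = (r - (-3/2))^3*f(r) = -23*r**2/12 - 2*r/3 - 1.
Order-3 pole: residue = g''(a)/2; g''(-3/2) = -23/6, so the residue is -23/12.


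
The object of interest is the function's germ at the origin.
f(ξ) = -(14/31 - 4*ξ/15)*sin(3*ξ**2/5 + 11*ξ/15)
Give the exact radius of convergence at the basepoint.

The factor -sin(3*ξ**2/5 + 11*ξ/15) is entire and contributes no finite singular point.
The polynomial part has no poles.
No finite singular points: the Taylor series at 0 converges everywhere.

The radius of convergence is infinite.


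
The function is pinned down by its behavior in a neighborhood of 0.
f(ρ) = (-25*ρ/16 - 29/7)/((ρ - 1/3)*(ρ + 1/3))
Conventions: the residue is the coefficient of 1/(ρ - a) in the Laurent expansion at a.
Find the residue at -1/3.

At the order-1 pole -1/3 set g(ρ) = (ρ - (-1/3))*f(ρ) = (-25*ρ/16 - 29/7)/(ρ - 1/3).
Simple pole: residue = g(a) at a = -1/3, which is 1217/224.

The residue is 1217/224.


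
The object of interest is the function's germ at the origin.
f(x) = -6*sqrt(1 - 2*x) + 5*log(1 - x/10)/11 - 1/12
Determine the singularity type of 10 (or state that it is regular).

The point is a logarithmic branch point.

The term (5/11)*log(1 - x/(10)) has argument 1 - 10/(10) = 0 at 10: a logarithmic (infinitely-sheeted) branch point; the remaining terms are analytic or single-valued there.


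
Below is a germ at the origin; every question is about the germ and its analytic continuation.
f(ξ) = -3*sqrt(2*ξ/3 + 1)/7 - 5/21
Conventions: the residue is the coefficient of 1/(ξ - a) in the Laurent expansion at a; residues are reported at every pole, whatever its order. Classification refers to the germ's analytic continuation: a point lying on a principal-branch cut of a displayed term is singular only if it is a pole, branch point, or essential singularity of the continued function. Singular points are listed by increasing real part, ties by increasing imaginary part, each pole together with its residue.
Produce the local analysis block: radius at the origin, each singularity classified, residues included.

Branch term (-3/7)*sqrt(1 - ξ/(-3/2)): its argument vanishes at ξ = -3/2, a square-root branch point, modulus 3/2.
The radius of convergence is the smallest modulus among the singular points: 3/2.

Radius of convergence at 0: 3/2.
At -3/2: an algebraic (square-root) branch point.


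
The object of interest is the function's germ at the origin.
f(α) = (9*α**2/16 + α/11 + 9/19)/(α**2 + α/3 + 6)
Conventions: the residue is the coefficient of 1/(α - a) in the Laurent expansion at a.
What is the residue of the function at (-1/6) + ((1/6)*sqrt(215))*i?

The residue is (-17/352) + ((57889/1437920)*sqrt(215))*i.

The factor α**2 + α/3 + 6 splits as (α - a)(α - a') with a = (-1/6) + ((1/6)*sqrt(215))*i, a' = (-1/6) - ((1/6)*sqrt(215))*i. At the order-1 pole a set g(α) = (α - a)*f(α) = [9*α**2/16 + α/11 + 9/19] / (α - a').
Simple pole: residue = g(a) at a = (-1/6) + ((1/6)*sqrt(215))*i, which is (-17/352) + ((57889/1437920)*sqrt(215))*i.


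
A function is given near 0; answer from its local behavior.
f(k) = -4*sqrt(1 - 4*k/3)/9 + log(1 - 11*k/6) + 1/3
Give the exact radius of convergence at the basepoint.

The radius of convergence is 6/11.

Branch term (-4/9)*sqrt(1 - k/(3/4)): its argument vanishes at k = 3/4, a square-root branch point, modulus 3/4.
Branch term (1)*log(1 - k/(6/11)): its argument vanishes at k = 6/11, a logarithmic branch point, modulus 6/11.
The radius of convergence is the smallest modulus among the singular points: 6/11.


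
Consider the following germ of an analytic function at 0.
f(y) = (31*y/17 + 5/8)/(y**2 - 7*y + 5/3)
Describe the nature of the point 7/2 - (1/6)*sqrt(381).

The denominator factor y**2 - 7*y + 5/3 vanishes at 7/2 - (1/6)*sqrt(381) and appears to the power 1; the numerator there equals 953/136 - (31/102)*sqrt(381), nonzero, and no other factor vanishes.
Hence a pole whose order is the multiplicity, 1.

The point is a pole of order 1.


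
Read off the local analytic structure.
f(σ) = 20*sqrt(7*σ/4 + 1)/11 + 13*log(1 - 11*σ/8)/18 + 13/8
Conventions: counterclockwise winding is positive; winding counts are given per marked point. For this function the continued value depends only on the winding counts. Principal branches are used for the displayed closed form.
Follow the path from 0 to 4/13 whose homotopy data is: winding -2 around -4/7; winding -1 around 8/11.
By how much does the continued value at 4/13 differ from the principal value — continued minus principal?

Continued minus principal equals -(13/9)*pi*i.

The rational part is single-valued and drops out of the difference; each branch term changes only by its own monodromy.
(20/11)*sqrt(1 - σ/(-4/7)): winding -2 is even, the square root returns to the same sheet, contribution 0.
(13/18)*log(1 - σ/(8/11)): each positive loop around 8/11 adds 2*pi*i to the log, so winding -1 contributes (13/18)*(-1)*2*pi*i = -(13/9)*pi*i.
Summing the contributions at σ = 4/13 gives -(13/9)*pi*i.


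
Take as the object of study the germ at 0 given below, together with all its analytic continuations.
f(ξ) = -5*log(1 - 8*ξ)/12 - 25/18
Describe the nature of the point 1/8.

The point is a logarithmic branch point.

The term (-5/12)*log(1 - ξ/(1/8)) has argument 1 - 1/8/(1/8) = 0 at 1/8: a logarithmic (infinitely-sheeted) branch point; the remaining terms are analytic or single-valued there.


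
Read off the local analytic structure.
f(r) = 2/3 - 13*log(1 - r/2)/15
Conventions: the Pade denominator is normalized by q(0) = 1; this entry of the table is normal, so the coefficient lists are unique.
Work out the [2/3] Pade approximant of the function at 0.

The Pade approximant has numerator coefficients [2/3, 11/174, -1691/17400]; denominator coefficients [1, -161/290, 61/1160, 13/6960].

Taylor coefficients needed (expand at 0): a_0 = 2/3, a_1 = 13/30, a_2 = 13/120, a_3 = 13/360, a_4 = 13/960, a_5 = 13/2400.
Write the denominator as Q(r) = 1 + q1*r + q2*r^2 + q3*r^3. Requiring Q*f - P = O(r^6) with deg P <= 2 kills the coefficients of r^3..r^5 in Q*f:
  r^3: a_3 + q1*a_2 + q2*a_1 + q3*a_0 = 0, i.e. 13/360 + (13/120)*q1 + (13/30)*q2 + (2/3)*q3 = 0.
  r^4: a_4 + q1*a_3 + q2*a_2 + q3*a_1 = 0, i.e. 13/960 + (13/360)*q1 + (13/120)*q2 + (13/30)*q3 = 0.
  r^5: a_5 + q1*a_4 + q2*a_3 + q3*a_2 = 0, i.e. 13/2400 + (13/960)*q1 + (13/360)*q2 + (13/120)*q3 = 0.
Solving this linear system: q1 = -161/290, q2 = 61/1160, q3 = 13/6960.
The numerator is Q*f truncated at degree 2: P0 = a_0 = 2/3; P1 = a_1 + q1*a_0 = 11/174; P2 = a_2 + q1*a_1 + q2*a_0 = -1691/17400.


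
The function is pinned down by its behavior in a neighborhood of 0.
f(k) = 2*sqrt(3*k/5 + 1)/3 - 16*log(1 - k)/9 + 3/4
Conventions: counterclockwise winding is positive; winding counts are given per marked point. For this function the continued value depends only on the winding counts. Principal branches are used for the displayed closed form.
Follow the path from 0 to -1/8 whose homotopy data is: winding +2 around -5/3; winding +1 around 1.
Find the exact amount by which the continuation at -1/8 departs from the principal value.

Continued minus principal equals -(32/9)*pi*i.

The rational part is single-valued and drops out of the difference; each branch term changes only by its own monodromy.
(2/3)*sqrt(1 - k/(-5/3)): winding +2 is even, the square root returns to the same sheet, contribution 0.
(-16/9)*log(1 - k/(1)): each positive loop around 1 adds 2*pi*i to the log, so winding +1 contributes (-16/9)*(1)*2*pi*i = -(32/9)*pi*i.
Summing the contributions at k = -1/8 gives -(32/9)*pi*i.


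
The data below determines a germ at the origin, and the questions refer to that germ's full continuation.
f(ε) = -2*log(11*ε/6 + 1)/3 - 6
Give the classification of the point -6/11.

The term (-2/3)*log(1 - ε/(-6/11)) has argument 1 - -6/11/(-6/11) = 0 at -6/11: a logarithmic (infinitely-sheeted) branch point; the remaining terms are analytic or single-valued there.

The point is a logarithmic branch point.


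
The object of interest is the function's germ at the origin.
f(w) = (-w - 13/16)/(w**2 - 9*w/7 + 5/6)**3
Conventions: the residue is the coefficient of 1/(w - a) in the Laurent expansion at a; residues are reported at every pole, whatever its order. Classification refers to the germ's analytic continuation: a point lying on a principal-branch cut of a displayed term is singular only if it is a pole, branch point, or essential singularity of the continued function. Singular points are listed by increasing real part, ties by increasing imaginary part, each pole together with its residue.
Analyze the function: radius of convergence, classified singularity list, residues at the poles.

Denominator factor (w**2 - 9*w/7 + 5/6)^3: discriminant -247/147, complex-conjugate roots (9/14) + ((1/42)*sqrt(741))*i and (9/14) - ((1/42)*sqrt(741))*i; poles of order 3, moduli (1/6)*sqrt(30) and (1/6)*sqrt(30).
The radius of convergence is the smallest modulus among the singular points: (1/6)*sqrt(30).
The factor w**2 - 9*w/7 + 5/6 splits as (w - a)(w - a') with a = (9/14) - ((1/42)*sqrt(741))*i, a' = (9/14) + ((1/42)*sqrt(741))*i. At the order-3 pole a set g(w) = (w - a)^3*f(w) = [-w - 13/16] / (w - a')^3.
Order-3 pole: residue = g''(a)/2; g''((9/14) - ((1/42)*sqrt(741))*i) = -((10566801/60276892)*sqrt(741))*i, so the residue is -((10566801/120553784)*sqrt(741))*i.
The factor w**2 - 9*w/7 + 5/6 splits as (w - a)(w - a') with a = (9/14) + ((1/42)*sqrt(741))*i, a' = (9/14) - ((1/42)*sqrt(741))*i. At the order-3 pole a set g(w) = (w - a)^3*f(w) = [-w - 13/16] / (w - a')^3.
Order-3 pole: residue = g''(a)/2; g''((9/14) + ((1/42)*sqrt(741))*i) = ((10566801/60276892)*sqrt(741))*i, so the residue is ((10566801/120553784)*sqrt(741))*i.
List the singular points by increasing real part (a conjugate pair: the negative imaginary part first).

Radius of convergence at 0: (1/6)*sqrt(30).
At (9/14) - ((1/42)*sqrt(741))*i: a pole of order 3; residue -((10566801/120553784)*sqrt(741))*i.
At (9/14) + ((1/42)*sqrt(741))*i: a pole of order 3; residue ((10566801/120553784)*sqrt(741))*i.


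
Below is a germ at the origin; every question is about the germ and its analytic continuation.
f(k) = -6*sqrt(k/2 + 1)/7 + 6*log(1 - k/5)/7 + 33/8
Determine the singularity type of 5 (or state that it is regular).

The point is a logarithmic branch point.

The term (6/7)*log(1 - k/(5)) has argument 1 - 5/(5) = 0 at 5: a logarithmic (infinitely-sheeted) branch point; the remaining terms are analytic or single-valued there.


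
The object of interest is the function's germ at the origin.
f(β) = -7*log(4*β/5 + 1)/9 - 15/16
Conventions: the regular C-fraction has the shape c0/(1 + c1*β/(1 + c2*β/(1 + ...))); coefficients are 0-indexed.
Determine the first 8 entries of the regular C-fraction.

The regular C-fraction coefficients are [-15/16, -448/675, 718/675, 18/359, 628/1795, 1436/11775, 3274/11775, 8478/57295].

Taylor coefficients (expand at 0): a_0 = -15/16, a_1 = -28/45, a_2 = 56/225, a_3 = -448/3375, a_4 = 448/5625, a_5 = -7168/140625, a_6 = 14336/421875, a_7 = -16384/703125.
c0 = a_0 = -15/16. Peel one level at a time: if S = 1 + c*β/S' with S'(0) = 1, then c is the β-coefficient of S and S' = c*β/(S - 1).
S_1 = c0/f = 1 + (-448/675)*β + (321664/455625)*β^2 + ...; c1 = -448/675.
S_2 = c1*β/(S_1 - 1) = 1 + (718/675)*β + (-4/75)*β^2 + ...; c2 = 718/675.
S_3 = c2*β/(S_2 - 1) = 1 + (18/359)*β + (-11304/644405)*β^2 + ...; c3 = 18/359.
S_4 = c3*β/(S_3 - 1) = 1 + (628/1795)*β + (-16/375)*β^2 + ...; c4 = 628/1795.
S_5 = c4*β/(S_4 - 1) = 1 + (1436/11775)*β + (-4701464/138650625)*β^2 + ...; c5 = 1436/11775.
S_6 = c5*β/(S_5 - 1) = 1 + (3274/11775)*β + (-36/875)*β^2 + ...; c6 = 3274/11775.
S_7 = c6*β/(S_6 - 1) = 1 + (8478/57295)*β + ...; c7 = 8478/57295.


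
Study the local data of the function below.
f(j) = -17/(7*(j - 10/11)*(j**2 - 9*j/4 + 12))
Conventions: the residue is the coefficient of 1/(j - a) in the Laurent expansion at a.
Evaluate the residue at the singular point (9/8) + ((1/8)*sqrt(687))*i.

The residue is (2057/18263) + ((3553/12546681)*sqrt(687))*i.

The factor j**2 - 9*j/4 + 12 splits as (j - a)(j - a') with a = (9/8) + ((1/8)*sqrt(687))*i, a' = (9/8) - ((1/8)*sqrt(687))*i. At the order-1 pole a set g(j) = (j - a)*f(j) = [-17/(7*(j - 10/11))] / (j - a').
Simple pole: residue = g(a) at a = (9/8) + ((1/8)*sqrt(687))*i, which is (2057/18263) + ((3553/12546681)*sqrt(687))*i.


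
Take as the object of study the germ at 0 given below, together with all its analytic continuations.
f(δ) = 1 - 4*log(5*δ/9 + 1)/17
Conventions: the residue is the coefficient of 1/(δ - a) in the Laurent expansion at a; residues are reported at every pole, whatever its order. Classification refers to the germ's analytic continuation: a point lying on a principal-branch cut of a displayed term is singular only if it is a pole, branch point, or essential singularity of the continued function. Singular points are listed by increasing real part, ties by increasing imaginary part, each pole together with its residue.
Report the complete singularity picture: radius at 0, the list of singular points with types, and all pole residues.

Branch term (-4/17)*log(1 - δ/(-9/5)): its argument vanishes at δ = -9/5, a logarithmic branch point, modulus 9/5.
The radius of convergence is the smallest modulus among the singular points: 9/5.

Radius of convergence at 0: 9/5.
At -9/5: a logarithmic branch point.


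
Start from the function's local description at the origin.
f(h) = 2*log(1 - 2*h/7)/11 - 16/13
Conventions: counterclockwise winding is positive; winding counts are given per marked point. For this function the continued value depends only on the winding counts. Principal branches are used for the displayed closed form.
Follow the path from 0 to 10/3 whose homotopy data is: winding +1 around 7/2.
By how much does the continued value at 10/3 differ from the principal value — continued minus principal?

Continued minus principal equals (4/11)*pi*i.

The rational part is single-valued and drops out of the difference; each branch term changes only by its own monodromy.
(2/11)*log(1 - h/(7/2)): each positive loop around 7/2 adds 2*pi*i to the log, so winding +1 contributes (2/11)*(1)*2*pi*i = (4/11)*pi*i.
Summing the contributions at h = 10/3 gives (4/11)*pi*i.


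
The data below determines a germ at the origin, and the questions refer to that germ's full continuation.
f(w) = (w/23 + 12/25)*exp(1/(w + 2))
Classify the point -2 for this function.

The point is an essential singularity.

The exponent 1/(w - (-2)) has a pole at -2, so exp(1/(w - (-2))) takes every nonzero value near it: an essential singularity (not a pole of any order).


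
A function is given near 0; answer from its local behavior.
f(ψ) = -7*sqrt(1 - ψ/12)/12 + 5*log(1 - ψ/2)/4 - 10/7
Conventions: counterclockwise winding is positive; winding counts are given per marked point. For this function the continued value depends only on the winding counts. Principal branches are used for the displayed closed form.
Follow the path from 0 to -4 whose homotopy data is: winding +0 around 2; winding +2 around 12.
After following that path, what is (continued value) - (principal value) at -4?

The rational part is single-valued and drops out of the difference; each branch term changes only by its own monodromy.
(-7/12)*sqrt(1 - ψ/(12)): winding +2 is even, the square root returns to the same sheet, contribution 0.
(5/4)*log(1 - ψ/(2)): winding 0 around 2, so this term returns to its principal value, contribution 0.
Summing the contributions at ψ = -4 gives 0.

Continued minus principal equals 0.


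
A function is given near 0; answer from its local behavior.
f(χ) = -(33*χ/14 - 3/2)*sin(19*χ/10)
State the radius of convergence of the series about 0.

The radius of convergence is infinite.

The factor -sin(19*χ/10) is entire and contributes no finite singular point.
The polynomial part has no poles.
No finite singular points: the Taylor series at 0 converges everywhere.


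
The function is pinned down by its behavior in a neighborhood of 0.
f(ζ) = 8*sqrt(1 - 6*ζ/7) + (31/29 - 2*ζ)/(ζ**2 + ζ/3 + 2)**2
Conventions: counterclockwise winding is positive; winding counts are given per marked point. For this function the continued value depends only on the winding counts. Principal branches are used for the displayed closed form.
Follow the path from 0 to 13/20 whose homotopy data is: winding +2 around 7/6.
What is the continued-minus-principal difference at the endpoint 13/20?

Continued minus principal equals 0.

The rational part is single-valued and drops out of the difference; each branch term changes only by its own monodromy.
(8)*sqrt(1 - ζ/(7/6)): winding +2 is even, the square root returns to the same sheet, contribution 0.
Summing the contributions at ζ = 13/20 gives 0.


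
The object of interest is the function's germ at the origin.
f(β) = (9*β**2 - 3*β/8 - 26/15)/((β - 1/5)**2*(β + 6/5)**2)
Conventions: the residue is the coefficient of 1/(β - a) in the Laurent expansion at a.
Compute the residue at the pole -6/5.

At the order-2 pole -6/5 set g(β) = (β - (-6/5))^2*f(β) = (9*β**2 - 3*β/8 - 26/15)/(β - 1/5)**2.
Order-2 pole: residue = g'(a); g'(-6/5) = -22235/8232, so the residue is -22235/8232.

The residue is -22235/8232.


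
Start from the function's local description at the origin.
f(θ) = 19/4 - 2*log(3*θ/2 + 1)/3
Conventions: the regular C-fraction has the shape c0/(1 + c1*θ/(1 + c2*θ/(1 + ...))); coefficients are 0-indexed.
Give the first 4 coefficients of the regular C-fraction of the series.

Taylor coefficients (expand at 0): a_0 = 19/4, a_1 = -1, a_2 = 3/4, a_3 = -3/4.
c0 = a_0 = 19/4. Peel one level at a time: if S = 1 + c*θ/S' with S'(0) = 1, then c is the θ-coefficient of S and S' = c*θ/(S - 1).
S_1 = c0/f = 1 + (4/19)*θ + (-41/361)*θ^2 + ...; c1 = 4/19.
S_2 = c1*θ/(S_1 - 1) = 1 + (41/76)*θ + (-3/16)*θ^2 + ...; c2 = 41/76.
S_3 = c2*θ/(S_2 - 1) = 1 + (57/164)*θ + ...; c3 = 57/164.

The regular C-fraction coefficients are [19/4, 4/19, 41/76, 57/164].


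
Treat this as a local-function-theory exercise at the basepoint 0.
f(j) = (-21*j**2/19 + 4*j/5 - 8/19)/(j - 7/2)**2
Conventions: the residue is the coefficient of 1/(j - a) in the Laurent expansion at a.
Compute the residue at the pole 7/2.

The residue is -659/95.

At the order-2 pole 7/2 set g(j) = (j - (7/2))^2*f(j) = -21*j**2/19 + 4*j/5 - 8/19.
Order-2 pole: residue = g'(a); g'(7/2) = -659/95, so the residue is -659/95.


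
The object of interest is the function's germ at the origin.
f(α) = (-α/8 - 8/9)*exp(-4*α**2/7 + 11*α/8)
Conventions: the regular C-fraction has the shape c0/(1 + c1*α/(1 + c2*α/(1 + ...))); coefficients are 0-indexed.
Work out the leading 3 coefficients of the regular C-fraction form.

Taylor coefficients (expand at 0): a_0 = -8/9, a_1 = -97/72, a_2 = -2033/4032.
c0 = a_0 = -8/9. Peel one level at a time: if S = 1 + c*α/S' with S'(0) = 1, then c is the α-coefficient of S and S' = c*α/(S - 1).
S_1 = c0/f = 1 + (-97/64)*α + (49599/28672)*α^2 + ...; c1 = -97/64.
S_2 = c1*α/(S_1 - 1) = 1 + (49599/43456)*α + ...; c2 = 49599/43456.

The regular C-fraction coefficients are [-8/9, -97/64, 49599/43456].


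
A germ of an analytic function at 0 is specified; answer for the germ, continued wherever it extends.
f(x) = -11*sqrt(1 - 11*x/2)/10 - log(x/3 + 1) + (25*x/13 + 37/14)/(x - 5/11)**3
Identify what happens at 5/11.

The denominator factor x - 5/11 vanishes at 5/11 and appears to the power 3; the numerator there equals 7041/2002, nonzero, and no other factor vanishes.
The branch terms are analytic at this point.
Hence a pole whose order is the multiplicity, 3.

The point is a pole of order 3.


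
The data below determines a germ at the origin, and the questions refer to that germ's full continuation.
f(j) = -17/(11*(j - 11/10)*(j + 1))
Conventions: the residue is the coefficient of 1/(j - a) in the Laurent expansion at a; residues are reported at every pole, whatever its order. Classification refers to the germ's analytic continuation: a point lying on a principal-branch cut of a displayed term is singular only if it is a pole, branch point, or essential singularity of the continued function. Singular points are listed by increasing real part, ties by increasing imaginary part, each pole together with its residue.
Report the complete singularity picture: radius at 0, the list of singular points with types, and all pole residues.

Denominator factor (j - 11/10): pole of order 1 at 11/10, modulus 11/10.
Denominator factor (j + 1): pole of order 1 at -1, modulus 1.
The radius of convergence is the smallest modulus among the singular points: 1.
At the order-1 pole -1 set g(j) = (j - (-1))*f(j) = -17/(11*(j - 11/10)).
Simple pole: residue = g(a) at a = -1, which is 170/231.
At the order-1 pole 11/10 set g(j) = (j - (11/10))*f(j) = -17/(11*(j + 1)).
Simple pole: residue = g(a) at a = 11/10, which is -170/231.
List the singular points by increasing real part (a conjugate pair: the negative imaginary part first).

Radius of convergence at 0: 1.
At -1: a pole of order 1; residue 170/231.
At 11/10: a pole of order 1; residue -170/231.


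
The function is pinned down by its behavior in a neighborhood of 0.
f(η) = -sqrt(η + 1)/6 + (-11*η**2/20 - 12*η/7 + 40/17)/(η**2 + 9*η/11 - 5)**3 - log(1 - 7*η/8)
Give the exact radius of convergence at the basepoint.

Denominator factor (η**2 + 9*η/11 - 5)^3: discriminant 2501/121, real irrational roots -9/22 + (1/22)*sqrt(2501) and -9/22 - (1/22)*sqrt(2501); poles of order 3, moduli -9/22 + (1/22)*sqrt(2501) and 9/22 + (1/22)*sqrt(2501).
Branch term (-1)*log(1 - η/(8/7)): its argument vanishes at η = 8/7, a logarithmic branch point, modulus 8/7.
Branch term (-1/6)*sqrt(1 - η/(-1)): its argument vanishes at η = -1, a square-root branch point, modulus 1.
The radius of convergence is the smallest modulus among the singular points: 1.

The radius of convergence is 1.


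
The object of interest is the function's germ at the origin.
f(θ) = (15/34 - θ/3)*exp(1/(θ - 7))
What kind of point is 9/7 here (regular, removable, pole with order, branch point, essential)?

The point is a regular point.

There is no denominator, hence no pole anywhere.
The essential point of exp(1/(θ - (7))) is 7, not 9/7.
So the germ continues analytically to 9/7.


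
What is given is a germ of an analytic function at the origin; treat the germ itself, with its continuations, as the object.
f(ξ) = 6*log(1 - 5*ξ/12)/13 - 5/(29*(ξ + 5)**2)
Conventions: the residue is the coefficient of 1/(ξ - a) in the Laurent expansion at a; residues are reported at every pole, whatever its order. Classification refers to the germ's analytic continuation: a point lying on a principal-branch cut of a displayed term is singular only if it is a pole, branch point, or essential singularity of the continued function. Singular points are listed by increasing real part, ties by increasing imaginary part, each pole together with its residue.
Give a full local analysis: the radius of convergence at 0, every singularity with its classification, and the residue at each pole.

Radius of convergence at 0: 12/5.
At -5: a pole of order 2; residue 0.
At 12/5: a logarithmic branch point.

Denominator factor (ξ + 5)^2: pole of order 2 at -5, modulus 5.
Branch term (6/13)*log(1 - ξ/(12/5)): its argument vanishes at ξ = 12/5, a logarithmic branch point, modulus 12/5.
The radius of convergence is the smallest modulus among the singular points: 12/5.
The branch term is analytic at -5 and contributes nothing to the residue; only the rational part matters.
At the order-2 pole -5 set g(ξ) = (ξ - (-5))^2*(rational part) = -5/29.
Order-2 pole: residue = g'(a); g'(-5) = 0, so the residue is 0.
List the singular points by increasing real part (a conjugate pair: the negative imaginary part first).


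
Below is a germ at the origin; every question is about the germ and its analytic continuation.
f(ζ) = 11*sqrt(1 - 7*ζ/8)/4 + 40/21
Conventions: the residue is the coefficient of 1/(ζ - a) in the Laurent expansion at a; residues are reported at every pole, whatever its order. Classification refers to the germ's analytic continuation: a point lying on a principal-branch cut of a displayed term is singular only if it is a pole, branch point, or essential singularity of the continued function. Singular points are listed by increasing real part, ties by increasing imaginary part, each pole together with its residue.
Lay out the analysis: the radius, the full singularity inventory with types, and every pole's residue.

Radius of convergence at 0: 8/7.
At 8/7: an algebraic (square-root) branch point.

Branch term (11/4)*sqrt(1 - ζ/(8/7)): its argument vanishes at ζ = 8/7, a square-root branch point, modulus 8/7.
The radius of convergence is the smallest modulus among the singular points: 8/7.


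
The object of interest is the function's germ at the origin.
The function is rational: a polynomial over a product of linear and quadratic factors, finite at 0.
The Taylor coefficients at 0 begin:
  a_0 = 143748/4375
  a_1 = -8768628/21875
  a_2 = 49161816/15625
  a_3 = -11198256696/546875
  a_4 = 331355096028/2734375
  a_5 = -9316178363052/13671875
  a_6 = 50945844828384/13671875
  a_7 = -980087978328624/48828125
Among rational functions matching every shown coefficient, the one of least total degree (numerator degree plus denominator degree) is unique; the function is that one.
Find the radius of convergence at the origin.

The radius of convergence is 7/4 - (1/4)*sqrt(39).

No rational of total degree below 5 reproduces all 8 coefficients; solving the [0/5] Pade equations on them gives f(γ) = 27/(14*(γ + 5/11)**3*(γ**2 + 7*γ/2 + 5/8)), whose expansion matches every shown term.
Denominator factor (γ**2 + 7*γ/2 + 5/8): discriminant 39/4, real irrational roots -7/4 + (1/4)*sqrt(39) and -7/4 - (1/4)*sqrt(39); poles of order 1, moduli 7/4 - (1/4)*sqrt(39) and 7/4 + (1/4)*sqrt(39).
Denominator factor (γ + 5/11)^3: pole of order 3 at -5/11, modulus 5/11.
The radius of convergence is the smallest modulus among the singular points: 7/4 - (1/4)*sqrt(39).


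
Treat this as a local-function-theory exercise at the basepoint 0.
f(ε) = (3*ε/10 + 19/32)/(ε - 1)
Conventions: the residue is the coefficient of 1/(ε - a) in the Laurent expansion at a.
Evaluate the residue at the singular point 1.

The residue is 143/160.

At the order-1 pole 1 set g(ε) = (ε - (1))*f(ε) = 3*ε/10 + 19/32.
Simple pole: residue = g(a) at a = 1, which is 143/160.


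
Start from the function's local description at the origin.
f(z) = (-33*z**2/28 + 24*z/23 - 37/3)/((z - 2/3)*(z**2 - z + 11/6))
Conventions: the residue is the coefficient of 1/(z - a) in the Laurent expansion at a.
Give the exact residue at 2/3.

The residue is -35244/4669.

At the order-1 pole 2/3 set g(z) = (z - (2/3))*f(z) = (-33*z**2/28 + 24*z/23 - 37/3)/(z**2 - z + 11/6).
Simple pole: residue = g(a) at a = 2/3, which is -35244/4669.


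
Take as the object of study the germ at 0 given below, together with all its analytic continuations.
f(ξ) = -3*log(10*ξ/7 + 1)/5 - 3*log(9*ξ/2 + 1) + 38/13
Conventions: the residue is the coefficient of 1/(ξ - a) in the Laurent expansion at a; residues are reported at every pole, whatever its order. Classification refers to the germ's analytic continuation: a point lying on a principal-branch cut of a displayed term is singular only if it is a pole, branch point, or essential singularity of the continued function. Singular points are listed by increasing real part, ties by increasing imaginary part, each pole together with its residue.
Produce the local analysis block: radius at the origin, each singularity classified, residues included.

Radius of convergence at 0: 2/9.
At -7/10: a logarithmic branch point.
At -2/9: a logarithmic branch point.

Branch term (-3)*log(1 - ξ/(-2/9)): its argument vanishes at ξ = -2/9, a logarithmic branch point, modulus 2/9.
Branch term (-3/5)*log(1 - ξ/(-7/10)): its argument vanishes at ξ = -7/10, a logarithmic branch point, modulus 7/10.
The radius of convergence is the smallest modulus among the singular points: 2/9.
List the singular points by increasing real part (a conjugate pair: the negative imaginary part first).
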